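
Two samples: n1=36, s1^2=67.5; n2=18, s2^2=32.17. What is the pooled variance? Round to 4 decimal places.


sp^2 = ((n1-1)*s1^2 + (n2-1)*s2^2)/(n1+n2-2)
(n1-1)*s1^2 = 35 * 67.5 = 2362.5
(n2-1)*s2^2 = 17 * 32.17 = 546.89
numerator = 2362.5 + 546.89 = 2909.39
n1+n2-2 = 52
sp^2 = 2909.39 / 52 = 290939/5200 ≈ 55.949808

55.9498


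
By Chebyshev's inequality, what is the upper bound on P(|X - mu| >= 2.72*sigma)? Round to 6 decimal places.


P <= 1/k^2
k^2 = 2.72^2 = 7.3984
1/k^2 = 1 / 7.3984 = 625/4624 ≈ 0.13516436

0.135164


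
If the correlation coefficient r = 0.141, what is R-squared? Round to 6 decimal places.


R^2 = r^2 = (0.141)^2 = 0.019881

0.019881


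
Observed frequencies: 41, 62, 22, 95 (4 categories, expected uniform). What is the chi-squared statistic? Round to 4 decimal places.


chi2 = sum((O-E)^2/E), E = total/4
total = 220, E = 220/4 = 55
(41 - 55)^2 / 55 = 196 / 55 = 196/55 ≈ 3.563636
(62 - 55)^2 / 55 = 49 / 55 = 49/55 ≈ 0.890909
(22 - 55)^2 / 55 = 1089 / 55 = 19.8
(95 - 55)^2 / 55 = 1600 / 55 = 320/11 ≈ 29.090909
chi2 = 2934/55 ≈ 53.345455

53.3455


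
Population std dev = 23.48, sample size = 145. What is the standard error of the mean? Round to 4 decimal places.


SE = sigma / sqrt(n)
sqrt(145) ≈ 12.041595
SE = 23.48 / 12.041595 ≈ 1.949908

1.9499


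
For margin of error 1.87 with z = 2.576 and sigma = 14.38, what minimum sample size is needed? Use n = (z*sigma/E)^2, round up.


z*sigma/E = 2.576 * 14.38 / 1.87 ≈ 19.809027
(z*sigma/E)^2 ≈ 392.397540
round up: n = 393

393


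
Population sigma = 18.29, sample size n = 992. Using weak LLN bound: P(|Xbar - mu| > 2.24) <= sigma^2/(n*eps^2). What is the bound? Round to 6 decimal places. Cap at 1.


bound = min(1, sigma^2/(n*eps^2))
sigma^2 = 18.29^2 = 334.5241
n*eps^2 = 992 * 2.24^2 = 992 * 5.0176 = 4977.4592
sigma^2/(n*eps^2) = 334.5241 / 4977.4592 ≈ 0.06720780

0.067208


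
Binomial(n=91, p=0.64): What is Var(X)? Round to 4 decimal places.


Var = n*p*(1-p) = 91 * 0.64 * 0.36 = 20.9664

20.9664


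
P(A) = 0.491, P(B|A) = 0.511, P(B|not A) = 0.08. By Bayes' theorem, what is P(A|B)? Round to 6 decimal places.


P(A|B) = P(B|A)*P(A) / P(B), P(B) = P(B|A)*P(A) + P(B|not A)*P(not A)
P(B|A)*P(A) = 0.511 * 0.491 = 0.250901
P(B|not A)*P(not A) = 0.08 * 0.509 = 0.04072
P(B) = 0.250901 + 0.04072 = 0.291621
P(A|B) = 0.250901 / 0.291621 ≈ 0.86036671

0.860367


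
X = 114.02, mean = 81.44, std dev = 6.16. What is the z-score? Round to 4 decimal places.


z = (X - mu) / sigma
X - mu = 114.02 - 81.44 = 32.58
z = 32.58 / 6.16 = 1629/308 ≈ 5.288961

5.2890


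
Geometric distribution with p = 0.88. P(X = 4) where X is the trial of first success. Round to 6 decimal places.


P = (1-p)^(k-1) * p
(1-p)^(k-1) = 0.12^3 = 0.001728
P = 0.001728 * 0.88 = 0.00152064

0.001521


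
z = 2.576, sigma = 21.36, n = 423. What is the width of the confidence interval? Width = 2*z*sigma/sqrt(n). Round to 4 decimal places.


width = 2*z*sigma/sqrt(n)
2*z*sigma = 2 * 2.576 * 21.36 = 110.04672
sqrt(423) ≈ 20.566964
width = 110.04672 / 20.566964 ≈ 5.350655

5.3507


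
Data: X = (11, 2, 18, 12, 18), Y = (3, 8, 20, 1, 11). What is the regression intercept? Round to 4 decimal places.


a = ybar - b*xbar, where b = sum((xi-xbar)(yi-ybar)) / sum((xi-xbar)^2)
n = 5, xbar = 61/5 = 12.2, ybar = 43/5 = 8.6
Sxy = sum((xi-xbar)(yi-ybar)) = 94.4
Sxx = sum((xi-xbar)^2) = 172.8
b = Sxy / Sxx = 59/108 ≈ 0.546296
a = 8.6 - 0.546296 * 12.2 = 209/108 ≈ 1.935185

1.9352


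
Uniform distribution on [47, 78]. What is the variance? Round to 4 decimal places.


Var = (b-a)^2 / 12
(b-a)^2 = (78 - 47)^2 = 961
Var = 961/12 ≈ 80.083333

80.0833


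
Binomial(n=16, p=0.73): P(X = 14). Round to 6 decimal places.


P = C(n,k) * p^k * (1-p)^(n-k)
C(16,14) = 120
p^k = 0.73^14 ≈ 0.01220450
(1-p)^(n-k) = 0.27^2 = 0.0729
P = 120 * 0.01220450 * 0.0729 ≈ 0.106765

0.106765


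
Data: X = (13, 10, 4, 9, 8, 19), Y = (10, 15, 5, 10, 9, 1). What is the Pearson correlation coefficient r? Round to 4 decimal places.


r = sum((xi-xbar)(yi-ybar)) / sqrt(sum((xi-xbar)^2) * sum((yi-ybar)^2))
n = 6, xbar = 63/6 = 10.5, ybar = 50/6 = 25/3 ≈ 8.333333
Sxy = sum((xi-xbar)(yi-ybar)) = -44
Sxx = sum((xi-xbar)^2) = 129.5
Syy = sum((yi-ybar)^2) = 346/3 ≈ 115.333333
sqrt(Sxx*Syy) ≈ 122.211565
r = Sxy / sqrt(Sxx*Syy) = -44 / 122.211565 ≈ -0.360031

-0.3600


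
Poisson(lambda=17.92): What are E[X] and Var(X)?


E[X] = Var(X) = lambda = 17.92

17.92, 17.92


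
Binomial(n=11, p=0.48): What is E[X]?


E[X] = n*p = 11 * 0.48 = 5.28

5.28


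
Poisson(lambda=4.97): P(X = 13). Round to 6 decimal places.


P = e^(-lam) * lam^k / k!
e^(-4.97) ≈ 0.006943148
lam^k = 4.97^13 ≈ 1128841724.501796
k! = 13! = 6227020800
P = 0.006943148 * 1128841724.501796 / 6227020800 ≈ 0.001259

0.001259


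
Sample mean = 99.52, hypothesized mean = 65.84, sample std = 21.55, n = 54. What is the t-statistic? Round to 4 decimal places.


t = (xbar - mu0) / (s/sqrt(n))
xbar - mu0 = 99.52 - 65.84 = 33.68
sqrt(54) ≈ 7.34846923
s/sqrt(n) = 21.55 / 7.34846923 ≈ 2.93258355
t = 33.68 / 2.93258355 ≈ 11.484754

11.4848


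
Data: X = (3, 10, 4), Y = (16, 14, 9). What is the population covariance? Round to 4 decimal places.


Cov = (1/n)*sum((xi-xbar)(yi-ybar))
n = 3, xbar = 17/3 ≈ 5.666667, ybar = 39/3 = 13
sum((xi-xbar)(yi-ybar)) = 3
Cov = 3 / 3 = 1

1.0000


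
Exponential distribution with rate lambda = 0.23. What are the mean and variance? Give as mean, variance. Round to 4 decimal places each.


mean = 1/lam, var = 1/lam^2
mean = 1 / 0.23 = 100/23 ≈ 4.347826
lam^2 = 0.23^2 = 0.0529
var = 1 / 0.0529 = 10000/529 ≈ 18.903592

4.3478, 18.9036


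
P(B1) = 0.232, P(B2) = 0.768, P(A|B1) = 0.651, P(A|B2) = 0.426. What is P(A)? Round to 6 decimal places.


P(A) = P(A|B1)*P(B1) + P(A|B2)*P(B2)
P(A|B1)*P(B1) = 0.651 * 0.232 = 0.151032
P(A|B2)*P(B2) = 0.426 * 0.768 = 0.327168
P(A) = 0.151032 + 0.327168 = 0.4782

0.478200


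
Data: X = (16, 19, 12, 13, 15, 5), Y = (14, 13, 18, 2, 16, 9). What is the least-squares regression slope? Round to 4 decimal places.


b = sum((xi-xbar)(yi-ybar)) / sum((xi-xbar)^2)
n = 6, xbar = 80/6 = 40/3 ≈ 13.333333, ybar = 72/6 = 12
Sxy = sum((xi-xbar)(yi-ybar)) = 38
Sxx = sum((xi-xbar)^2) = 340/3 ≈ 113.333333
b = Sxy / Sxx = 57/170 ≈ 0.335294

0.3353


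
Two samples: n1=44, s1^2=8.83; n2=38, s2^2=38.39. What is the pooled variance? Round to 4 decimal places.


sp^2 = ((n1-1)*s1^2 + (n2-1)*s2^2)/(n1+n2-2)
(n1-1)*s1^2 = 43 * 8.83 = 379.69
(n2-1)*s2^2 = 37 * 38.39 = 1420.43
numerator = 379.69 + 1420.43 = 1800.12
n1+n2-2 = 80
sp^2 = 1800.12 / 80 = 22.5015

22.5015


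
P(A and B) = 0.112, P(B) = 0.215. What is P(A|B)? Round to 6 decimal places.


P(A|B) = P(A and B) / P(B) = 0.112 / 0.215 = 112/215 ≈ 0.52093023

0.520930


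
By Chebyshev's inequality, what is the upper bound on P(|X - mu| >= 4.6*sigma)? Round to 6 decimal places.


P <= 1/k^2
k^2 = 4.6^2 = 21.16
1/k^2 = 1 / 21.16 = 25/529 ≈ 0.04725898

0.047259


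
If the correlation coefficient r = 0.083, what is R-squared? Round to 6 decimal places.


R^2 = r^2 = (0.083)^2 = 0.006889

0.006889


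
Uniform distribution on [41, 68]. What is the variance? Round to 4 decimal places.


Var = (b-a)^2 / 12
(b-a)^2 = (68 - 41)^2 = 729
Var = 729/12 = 60.75

60.7500


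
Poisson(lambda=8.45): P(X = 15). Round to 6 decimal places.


P = e^(-lam) * lam^k / k!
e^(-8.45) ≈ 0.0002139004
lam^k = 8.45^15 ≈ 79955921742246.855480
k! = 15! = 1307674368000
P = 0.0002139004 * 79955921742246.855480 / 1307674368000 ≈ 0.013079

0.013079


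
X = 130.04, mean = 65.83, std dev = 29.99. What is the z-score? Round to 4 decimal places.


z = (X - mu) / sigma
X - mu = 130.04 - 65.83 = 64.21
z = 64.21 / 29.99 = 6421/2999 ≈ 2.141047

2.1410


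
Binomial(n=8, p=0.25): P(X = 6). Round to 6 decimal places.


P = C(n,k) * p^k * (1-p)^(n-k)
C(8,6) = 28
p^k = 0.25^6 = 1/4096 ≈ 0.0002441406
(1-p)^(n-k) = 0.75^2 = 0.5625
P = 28 * 0.0002441406 * 0.5625 ≈ 0.003845

0.003845


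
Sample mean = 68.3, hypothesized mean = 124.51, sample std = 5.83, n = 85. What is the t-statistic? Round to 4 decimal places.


t = (xbar - mu0) / (s/sqrt(n))
xbar - mu0 = 68.3 - 124.51 = -56.21
sqrt(85) ≈ 9.21954446
s/sqrt(n) = 5.83 / 9.21954446 ≈ 0.63235228
t = -56.21 / 0.63235228 ≈ -88.890325

-88.8903


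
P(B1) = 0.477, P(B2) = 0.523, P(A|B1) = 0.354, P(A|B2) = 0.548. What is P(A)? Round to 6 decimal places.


P(A) = P(A|B1)*P(B1) + P(A|B2)*P(B2)
P(A|B1)*P(B1) = 0.354 * 0.477 = 0.168858
P(A|B2)*P(B2) = 0.548 * 0.523 = 0.286604
P(A) = 0.168858 + 0.286604 = 0.455462

0.455462


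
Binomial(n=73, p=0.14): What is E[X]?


E[X] = n*p = 73 * 0.14 = 10.22

10.22


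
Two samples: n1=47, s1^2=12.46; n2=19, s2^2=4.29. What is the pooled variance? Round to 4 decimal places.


sp^2 = ((n1-1)*s1^2 + (n2-1)*s2^2)/(n1+n2-2)
(n1-1)*s1^2 = 46 * 12.46 = 573.16
(n2-1)*s2^2 = 18 * 4.29 = 77.22
numerator = 573.16 + 77.22 = 650.38
n1+n2-2 = 64
sp^2 = 650.38 / 64 = 32519/3200 ≈ 10.162188

10.1622


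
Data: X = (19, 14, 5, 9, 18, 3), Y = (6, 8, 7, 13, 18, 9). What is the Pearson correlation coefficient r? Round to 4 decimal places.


r = sum((xi-xbar)(yi-ybar)) / sqrt(sum((xi-xbar)^2) * sum((yi-ybar)^2))
n = 6, xbar = 68/6 = 34/3 ≈ 11.333333, ybar = 61/6 ≈ 10.166667
Sxy = sum((xi-xbar)(yi-ybar)) = 113/3 ≈ 37.666667
Sxx = sum((xi-xbar)^2) = 676/3 ≈ 225.333333
Syy = sum((yi-ybar)^2) = 617/6 ≈ 102.833333
sqrt(Sxx*Syy) ≈ 152.222790
r = Sxy / sqrt(Sxx*Syy) = 37.666667 / 152.222790 ≈ 0.247444

0.2474


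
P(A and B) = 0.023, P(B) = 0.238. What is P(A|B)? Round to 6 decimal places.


P(A|B) = P(A and B) / P(B) = 0.023 / 0.238 = 23/238 ≈ 0.09663866

0.096639


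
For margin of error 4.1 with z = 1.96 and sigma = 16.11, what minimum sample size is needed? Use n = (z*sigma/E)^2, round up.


z*sigma/E = 1.96 * 16.11 / 4.1 ≈ 7.701366
(z*sigma/E)^2 ≈ 59.311036
round up: n = 60

60


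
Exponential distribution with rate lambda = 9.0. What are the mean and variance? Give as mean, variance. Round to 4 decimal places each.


mean = 1/lam, var = 1/lam^2
mean = 1 / 9.0 = 1/9 ≈ 0.111111
lam^2 = 9.0^2 = 81
var = 1 / 81 = 1/81 ≈ 0.012346

0.1111, 0.0123


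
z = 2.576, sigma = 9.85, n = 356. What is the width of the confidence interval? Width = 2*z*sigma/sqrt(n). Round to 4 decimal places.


width = 2*z*sigma/sqrt(n)
2*z*sigma = 2 * 2.576 * 9.85 = 50.7472
sqrt(356) ≈ 18.867962
width = 50.7472 / 18.867962 ≈ 2.689596

2.6896


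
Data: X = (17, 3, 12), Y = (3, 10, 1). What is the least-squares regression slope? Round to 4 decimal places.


b = sum((xi-xbar)(yi-ybar)) / sum((xi-xbar)^2)
n = 3, xbar = 32/3 ≈ 10.666667, ybar = 14/3 ≈ 4.666667
Sxy = sum((xi-xbar)(yi-ybar)) = -169/3 ≈ -56.333333
Sxx = sum((xi-xbar)^2) = 302/3 ≈ 100.666667
b = Sxy / Sxx = -169/302 ≈ -0.559603

-0.5596


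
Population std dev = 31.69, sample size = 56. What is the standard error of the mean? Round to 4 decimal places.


SE = sigma / sqrt(n)
sqrt(56) ≈ 7.483315
SE = 31.69 / 7.483315 ≈ 4.234754

4.2348


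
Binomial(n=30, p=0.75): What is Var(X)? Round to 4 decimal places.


Var = n*p*(1-p) = 30 * 0.75 * 0.25 = 5.625

5.6250


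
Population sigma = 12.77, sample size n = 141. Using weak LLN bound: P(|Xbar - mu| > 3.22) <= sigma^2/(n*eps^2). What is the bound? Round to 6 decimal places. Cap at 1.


bound = min(1, sigma^2/(n*eps^2))
sigma^2 = 12.77^2 = 163.0729
n*eps^2 = 141 * 3.22^2 = 141 * 10.3684 = 1461.9444
sigma^2/(n*eps^2) = 163.0729 / 1461.9444 ≈ 0.11154521

0.111545


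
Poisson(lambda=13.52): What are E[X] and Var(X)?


E[X] = Var(X) = lambda = 13.52

13.52, 13.52


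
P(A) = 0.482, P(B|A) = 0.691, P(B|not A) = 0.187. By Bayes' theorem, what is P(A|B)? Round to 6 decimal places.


P(A|B) = P(B|A)*P(A) / P(B), P(B) = P(B|A)*P(A) + P(B|not A)*P(not A)
P(B|A)*P(A) = 0.691 * 0.482 = 0.333062
P(B|not A)*P(not A) = 0.187 * 0.518 = 0.096866
P(B) = 0.333062 + 0.096866 = 0.429928
P(A|B) = 0.333062 / 0.429928 ≈ 0.77469251

0.774693


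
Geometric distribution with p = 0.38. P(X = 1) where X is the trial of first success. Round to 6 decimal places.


P = (1-p)^(k-1) * p
(1-p)^(k-1) = 0.62^0 = 1
P = 1 * 0.38 = 0.38

0.380000


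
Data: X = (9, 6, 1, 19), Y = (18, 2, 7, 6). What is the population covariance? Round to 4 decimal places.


Cov = (1/n)*sum((xi-xbar)(yi-ybar))
n = 4, xbar = 35/4 = 8.75, ybar = 33/4 = 8.25
sum((xi-xbar)(yi-ybar)) = 6.25
Cov = 6.25 / 4 = 1.5625

1.5625


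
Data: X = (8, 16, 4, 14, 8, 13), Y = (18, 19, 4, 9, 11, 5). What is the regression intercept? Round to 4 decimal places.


a = ybar - b*xbar, where b = sum((xi-xbar)(yi-ybar)) / sum((xi-xbar)^2)
n = 6, xbar = 63/6 = 10.5, ybar = 66/6 = 11
Sxy = sum((xi-xbar)(yi-ybar)) = 50
Sxx = sum((xi-xbar)^2) = 103.5
b = Sxy / Sxx = 100/207 ≈ 0.483092
a = 11 - 0.483092 * 10.5 = 409/69 ≈ 5.927536

5.9275


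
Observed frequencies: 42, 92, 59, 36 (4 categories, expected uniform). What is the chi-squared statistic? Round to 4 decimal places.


chi2 = sum((O-E)^2/E), E = total/4
total = 229, E = 229/4 = 57.25
(42 - 57.25)^2 / 57.25 = 232.5625 / 57.25 = 3721/916 ≈ 4.062227
(92 - 57.25)^2 / 57.25 = 1207.5625 / 57.25 = 19321/916 ≈ 21.092795
(59 - 57.25)^2 / 57.25 = 3.0625 / 57.25 = 49/916 ≈ 0.053493
(36 - 57.25)^2 / 57.25 = 451.5625 / 57.25 = 7225/916 ≈ 7.887555
chi2 = 7579/229 ≈ 33.096070

33.0961


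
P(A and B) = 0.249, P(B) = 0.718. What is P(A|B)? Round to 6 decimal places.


P(A|B) = P(A and B) / P(B) = 0.249 / 0.718 = 249/718 ≈ 0.34679666

0.346797


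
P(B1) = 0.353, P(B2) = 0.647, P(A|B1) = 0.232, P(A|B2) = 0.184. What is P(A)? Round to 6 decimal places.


P(A) = P(A|B1)*P(B1) + P(A|B2)*P(B2)
P(A|B1)*P(B1) = 0.232 * 0.353 = 0.081896
P(A|B2)*P(B2) = 0.184 * 0.647 = 0.119048
P(A) = 0.081896 + 0.119048 = 0.200944

0.200944


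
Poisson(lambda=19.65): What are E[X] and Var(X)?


E[X] = Var(X) = lambda = 19.65

19.65, 19.65


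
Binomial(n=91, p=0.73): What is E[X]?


E[X] = n*p = 91 * 0.73 = 66.43

66.43


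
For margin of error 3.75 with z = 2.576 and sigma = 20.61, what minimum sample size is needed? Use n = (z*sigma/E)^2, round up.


z*sigma/E = 2.576 * 20.61 / 3.75 = 14.157696
(z*sigma/E)^2 ≈ 200.440356
round up: n = 201

201


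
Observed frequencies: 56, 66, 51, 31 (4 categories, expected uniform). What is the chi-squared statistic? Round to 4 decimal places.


chi2 = sum((O-E)^2/E), E = total/4
total = 204, E = 204/4 = 51
(56 - 51)^2 / 51 = 25 / 51 = 25/51 ≈ 0.490196
(66 - 51)^2 / 51 = 225 / 51 = 75/17 ≈ 4.411765
(51 - 51)^2 / 51 = 0 / 51 = 0
(31 - 51)^2 / 51 = 400 / 51 = 400/51 ≈ 7.843137
chi2 = 650/51 ≈ 12.745098

12.7451


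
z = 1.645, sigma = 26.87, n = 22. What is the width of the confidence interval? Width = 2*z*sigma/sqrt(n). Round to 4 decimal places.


width = 2*z*sigma/sqrt(n)
2*z*sigma = 2 * 1.645 * 26.87 = 88.4023
sqrt(22) ≈ 4.690416
width = 88.4023 / 4.690416 ≈ 18.847434

18.8474


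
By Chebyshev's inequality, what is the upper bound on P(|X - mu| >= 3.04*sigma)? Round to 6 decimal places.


P <= 1/k^2
k^2 = 3.04^2 = 9.2416
1/k^2 = 1 / 9.2416 = 625/5776 ≈ 0.10820637

0.108206


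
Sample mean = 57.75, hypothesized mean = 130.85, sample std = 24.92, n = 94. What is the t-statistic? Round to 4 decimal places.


t = (xbar - mu0) / (s/sqrt(n))
xbar - mu0 = 57.75 - 130.85 = -73.1
sqrt(94) ≈ 9.69535971
s/sqrt(n) = 24.92 / 9.69535971 ≈ 2.57030175
t = -73.1 / 2.57030175 ≈ -28.440241

-28.4402


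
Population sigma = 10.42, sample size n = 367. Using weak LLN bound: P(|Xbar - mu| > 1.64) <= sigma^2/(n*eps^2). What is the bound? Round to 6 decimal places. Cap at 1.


bound = min(1, sigma^2/(n*eps^2))
sigma^2 = 10.42^2 = 108.5764
n*eps^2 = 367 * 1.64^2 = 367 * 2.6896 = 987.0832
sigma^2/(n*eps^2) = 108.5764 / 987.0832 ≈ 0.10999721

0.109997


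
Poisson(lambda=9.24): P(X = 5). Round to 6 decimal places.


P = e^(-lam) * lam^k / k!
e^(-9.24) ≈ 0.00009707759
lam^k = 9.24^5 ≈ 67353.451535
k! = 5! = 120
P = 0.00009707759 * 67353.451535 / 120 ≈ 0.054488

0.054488


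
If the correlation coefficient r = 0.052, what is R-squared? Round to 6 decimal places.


R^2 = r^2 = (0.052)^2 = 0.002704

0.002704


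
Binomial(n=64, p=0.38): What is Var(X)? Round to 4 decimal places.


Var = n*p*(1-p) = 64 * 0.38 * 0.62 = 15.0784

15.0784


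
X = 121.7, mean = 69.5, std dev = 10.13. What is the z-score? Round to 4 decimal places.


z = (X - mu) / sigma
X - mu = 121.7 - 69.5 = 52.2
z = 52.2 / 10.13 = 5220/1013 ≈ 5.153011

5.1530


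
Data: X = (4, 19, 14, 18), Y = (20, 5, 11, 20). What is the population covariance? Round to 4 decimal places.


Cov = (1/n)*sum((xi-xbar)(yi-ybar))
n = 4, xbar = 55/4 = 13.75, ybar = 56/4 = 14
sum((xi-xbar)(yi-ybar)) = -81
Cov = -81 / 4 = -20.25

-20.2500


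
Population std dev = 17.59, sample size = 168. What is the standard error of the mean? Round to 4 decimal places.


SE = sigma / sqrt(n)
sqrt(168) ≈ 12.961481
SE = 17.59 / 12.961481 ≈ 1.357098

1.3571


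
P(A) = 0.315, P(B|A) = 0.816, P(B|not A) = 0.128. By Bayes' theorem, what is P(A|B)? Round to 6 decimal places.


P(A|B) = P(B|A)*P(A) / P(B), P(B) = P(B|A)*P(A) + P(B|not A)*P(not A)
P(B|A)*P(A) = 0.816 * 0.315 = 0.25704
P(B|not A)*P(not A) = 0.128 * 0.685 = 0.08768
P(B) = 0.25704 + 0.08768 = 0.34472
P(A|B) = 0.25704 / 0.34472 = 3213/4309 ≈ 0.74564864

0.745649


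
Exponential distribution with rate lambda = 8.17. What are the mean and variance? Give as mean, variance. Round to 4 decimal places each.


mean = 1/lam, var = 1/lam^2
mean = 1 / 8.17 = 100/817 ≈ 0.122399
lam^2 = 8.17^2 = 66.7489
var = 1 / 66.7489 ≈ 0.014982

0.1224, 0.0150


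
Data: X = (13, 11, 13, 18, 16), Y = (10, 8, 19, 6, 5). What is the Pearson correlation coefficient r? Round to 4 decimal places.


r = sum((xi-xbar)(yi-ybar)) / sqrt(sum((xi-xbar)^2) * sum((yi-ybar)^2))
n = 5, xbar = 71/5 = 14.2, ybar = 48/5 = 9.6
Sxy = sum((xi-xbar)(yi-ybar)) = -28.6
Sxx = sum((xi-xbar)^2) = 30.8
Syy = sum((yi-ybar)^2) = 125.2
sqrt(Sxx*Syy) ≈ 62.097987
r = Sxy / sqrt(Sxx*Syy) = -28.6 / 62.097987 ≈ -0.460562

-0.4606


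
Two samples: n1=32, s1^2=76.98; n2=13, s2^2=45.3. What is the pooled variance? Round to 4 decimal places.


sp^2 = ((n1-1)*s1^2 + (n2-1)*s2^2)/(n1+n2-2)
(n1-1)*s1^2 = 31 * 76.98 = 2386.38
(n2-1)*s2^2 = 12 * 45.3 = 543.6
numerator = 2386.38 + 543.6 = 2929.98
n1+n2-2 = 43
sp^2 = 2929.98 / 43 = 146499/2150 ≈ 68.139070

68.1391


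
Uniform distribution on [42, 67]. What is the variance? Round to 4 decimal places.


Var = (b-a)^2 / 12
(b-a)^2 = (67 - 42)^2 = 625
Var = 625/12 ≈ 52.083333

52.0833


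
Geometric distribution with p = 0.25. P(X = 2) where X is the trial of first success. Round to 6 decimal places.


P = (1-p)^(k-1) * p
(1-p)^(k-1) = 0.75^1 = 0.75
P = 0.75 * 0.25 = 0.1875

0.187500


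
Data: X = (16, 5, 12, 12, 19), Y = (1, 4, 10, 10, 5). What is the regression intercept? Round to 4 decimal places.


a = ybar - b*xbar, where b = sum((xi-xbar)(yi-ybar)) / sum((xi-xbar)^2)
n = 5, xbar = 64/5 = 12.8, ybar = 30/5 = 6
Sxy = sum((xi-xbar)(yi-ybar)) = -13
Sxx = sum((xi-xbar)^2) = 110.8
b = Sxy / Sxx = -65/554 ≈ -0.117329
a = 6 - (-0.117329) * 12.8 = 2078/277 ≈ 7.501805

7.5018


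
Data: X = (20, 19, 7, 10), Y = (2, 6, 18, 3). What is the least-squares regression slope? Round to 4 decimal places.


b = sum((xi-xbar)(yi-ybar)) / sum((xi-xbar)^2)
n = 4, xbar = 56/4 = 14, ybar = 29/4 = 7.25
Sxy = sum((xi-xbar)(yi-ybar)) = -96
Sxx = sum((xi-xbar)^2) = 126
b = Sxy / Sxx = -16/21 ≈ -0.761905

-0.7619


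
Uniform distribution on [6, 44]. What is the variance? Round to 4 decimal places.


Var = (b-a)^2 / 12
(b-a)^2 = (44 - 6)^2 = 1444
Var = 1444/12 ≈ 120.333333

120.3333


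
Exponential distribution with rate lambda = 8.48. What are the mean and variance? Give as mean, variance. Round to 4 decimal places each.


mean = 1/lam, var = 1/lam^2
mean = 1 / 8.48 = 25/212 ≈ 0.117925
lam^2 = 8.48^2 = 71.9104
var = 1 / 71.9104 ≈ 0.013906

0.1179, 0.0139


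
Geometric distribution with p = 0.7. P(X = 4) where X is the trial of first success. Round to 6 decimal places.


P = (1-p)^(k-1) * p
(1-p)^(k-1) = 0.3^3 = 0.027
P = 0.027 * 0.7 = 0.0189

0.018900


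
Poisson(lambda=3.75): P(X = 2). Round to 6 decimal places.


P = e^(-lam) * lam^k / k!
e^(-3.75) ≈ 0.02351775
lam^k = 3.75^2 = 14.0625
k! = 2! = 2
P = 0.02351775 * 14.0625 / 2 ≈ 0.165359

0.165359


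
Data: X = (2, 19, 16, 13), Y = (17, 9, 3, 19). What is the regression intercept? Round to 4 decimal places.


a = ybar - b*xbar, where b = sum((xi-xbar)(yi-ybar)) / sum((xi-xbar)^2)
n = 4, xbar = 50/4 = 12.5, ybar = 48/4 = 12
Sxy = sum((xi-xbar)(yi-ybar)) = -100
Sxx = sum((xi-xbar)^2) = 165
b = Sxy / Sxx = -20/33 ≈ -0.606061
a = 12 - (-0.606061) * 12.5 = 646/33 ≈ 19.575758

19.5758


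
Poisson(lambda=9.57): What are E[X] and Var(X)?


E[X] = Var(X) = lambda = 9.57

9.57, 9.57


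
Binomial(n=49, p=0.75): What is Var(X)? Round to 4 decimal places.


Var = n*p*(1-p) = 49 * 0.75 * 0.25 = 9.1875

9.1875


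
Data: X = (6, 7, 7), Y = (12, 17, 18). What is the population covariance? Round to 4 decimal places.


Cov = (1/n)*sum((xi-xbar)(yi-ybar))
n = 3, xbar = 20/3 ≈ 6.666667, ybar = 47/3 ≈ 15.666667
sum((xi-xbar)(yi-ybar)) = 11/3 ≈ 3.666667
Cov = 3.666667 / 3 = 11/9 ≈ 1.222222

1.2222


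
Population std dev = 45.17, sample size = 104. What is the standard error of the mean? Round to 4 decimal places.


SE = sigma / sqrt(n)
sqrt(104) ≈ 10.198039
SE = 45.17 / 10.198039 ≈ 4.429283

4.4293


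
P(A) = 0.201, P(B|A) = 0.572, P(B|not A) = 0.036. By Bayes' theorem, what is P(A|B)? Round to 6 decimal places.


P(A|B) = P(B|A)*P(A) / P(B), P(B) = P(B|A)*P(A) + P(B|not A)*P(not A)
P(B|A)*P(A) = 0.572 * 0.201 = 0.114972
P(B|not A)*P(not A) = 0.036 * 0.799 = 0.028764
P(B) = 0.114972 + 0.028764 = 0.143736
P(A|B) = 0.114972 / 0.143736 ≈ 0.79988312

0.799883


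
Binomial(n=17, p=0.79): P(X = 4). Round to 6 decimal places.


P = C(n,k) * p^k * (1-p)^(n-k)
C(17,4) = 2380
p^k = 0.79^4 ≈ 0.3895008
(1-p)^(n-k) = 0.21^13 ≈ 0.000000001544724
P = 2380 * 0.3895008 * 0.000000001544724 ≈ 0.000001

0.000001


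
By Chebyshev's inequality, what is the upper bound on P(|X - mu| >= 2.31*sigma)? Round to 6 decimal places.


P <= 1/k^2
k^2 = 2.31^2 = 5.3361
1/k^2 = 1 / 5.3361 ≈ 0.18740278

0.187403


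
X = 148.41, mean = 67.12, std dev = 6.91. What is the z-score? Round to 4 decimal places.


z = (X - mu) / sigma
X - mu = 148.41 - 67.12 = 81.29
z = 81.29 / 6.91 = 8129/691 ≈ 11.764110

11.7641


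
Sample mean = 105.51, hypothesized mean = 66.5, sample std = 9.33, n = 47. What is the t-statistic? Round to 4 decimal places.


t = (xbar - mu0) / (s/sqrt(n))
xbar - mu0 = 105.51 - 66.5 = 39.01
sqrt(47) ≈ 6.85565460
s/sqrt(n) = 9.33 / 6.85565460 ≈ 1.36092037
t = 39.01 / 1.36092037 ≈ 28.664425

28.6644


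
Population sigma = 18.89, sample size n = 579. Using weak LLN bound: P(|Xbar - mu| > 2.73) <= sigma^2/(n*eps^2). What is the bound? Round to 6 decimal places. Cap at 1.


bound = min(1, sigma^2/(n*eps^2))
sigma^2 = 18.89^2 = 356.8321
n*eps^2 = 579 * 2.73^2 = 579 * 7.4529 = 4315.2291
sigma^2/(n*eps^2) = 356.8321 / 4315.2291 ≈ 0.08269135

0.082691


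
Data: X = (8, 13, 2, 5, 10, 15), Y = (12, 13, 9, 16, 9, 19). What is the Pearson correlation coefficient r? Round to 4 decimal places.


r = sum((xi-xbar)(yi-ybar)) / sqrt(sum((xi-xbar)^2) * sum((yi-ybar)^2))
n = 6, xbar = 53/6 ≈ 8.833333, ybar = 78/6 = 13
Sxy = sum((xi-xbar)(yi-ybar)) = 49
Sxx = sum((xi-xbar)^2) = 713/6 ≈ 118.833333
Syy = sum((yi-ybar)^2) = 78
sqrt(Sxx*Syy) ≈ 96.275646
r = Sxy / sqrt(Sxx*Syy) = 49 / 96.275646 ≈ 0.508955

0.5090


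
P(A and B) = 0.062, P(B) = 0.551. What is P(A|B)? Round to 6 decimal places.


P(A|B) = P(A and B) / P(B) = 0.062 / 0.551 = 62/551 ≈ 0.11252269

0.112523


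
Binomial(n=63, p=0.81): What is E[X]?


E[X] = n*p = 63 * 0.81 = 51.03

51.03


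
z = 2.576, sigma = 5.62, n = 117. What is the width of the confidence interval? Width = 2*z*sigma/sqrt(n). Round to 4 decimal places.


width = 2*z*sigma/sqrt(n)
2*z*sigma = 2 * 2.576 * 5.62 = 28.95424
sqrt(117) ≈ 10.816654
width = 28.95424 / 10.816654 ≈ 2.676820

2.6768


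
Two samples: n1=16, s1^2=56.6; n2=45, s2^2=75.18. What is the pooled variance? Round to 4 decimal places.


sp^2 = ((n1-1)*s1^2 + (n2-1)*s2^2)/(n1+n2-2)
(n1-1)*s1^2 = 15 * 56.6 = 849
(n2-1)*s2^2 = 44 * 75.18 = 3307.92
numerator = 849 + 3307.92 = 4156.92
n1+n2-2 = 59
sp^2 = 4156.92 / 59 = 103923/1475 ≈ 70.456271

70.4563


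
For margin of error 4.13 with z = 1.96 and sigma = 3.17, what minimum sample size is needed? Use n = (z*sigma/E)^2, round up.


z*sigma/E = 1.96 * 3.17 / 4.13 = 2219/1475 ≈ 1.504407
(z*sigma/E)^2 ≈ 2.263240
round up: n = 3

3


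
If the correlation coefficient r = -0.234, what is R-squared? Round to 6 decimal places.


R^2 = r^2 = (-0.234)^2 = 0.054756

0.054756


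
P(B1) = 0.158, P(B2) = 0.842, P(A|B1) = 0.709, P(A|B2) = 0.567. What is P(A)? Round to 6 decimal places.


P(A) = P(A|B1)*P(B1) + P(A|B2)*P(B2)
P(A|B1)*P(B1) = 0.709 * 0.158 = 0.112022
P(A|B2)*P(B2) = 0.567 * 0.842 = 0.477414
P(A) = 0.112022 + 0.477414 = 0.589436

0.589436


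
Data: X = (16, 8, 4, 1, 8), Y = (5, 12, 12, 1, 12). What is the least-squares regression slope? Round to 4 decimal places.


b = sum((xi-xbar)(yi-ybar)) / sum((xi-xbar)^2)
n = 5, xbar = 37/5 = 7.4, ybar = 42/5 = 8.4
Sxy = sum((xi-xbar)(yi-ybar)) = 10.2
Sxx = sum((xi-xbar)^2) = 127.2
b = Sxy / Sxx = 17/212 ≈ 0.080189

0.0802


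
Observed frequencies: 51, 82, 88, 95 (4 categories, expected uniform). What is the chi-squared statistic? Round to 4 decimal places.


chi2 = sum((O-E)^2/E), E = total/4
total = 316, E = 316/4 = 79
(51 - 79)^2 / 79 = 784 / 79 = 784/79 ≈ 9.924051
(82 - 79)^2 / 79 = 9 / 79 = 9/79 ≈ 0.113924
(88 - 79)^2 / 79 = 81 / 79 = 81/79 ≈ 1.025316
(95 - 79)^2 / 79 = 256 / 79 = 256/79 ≈ 3.240506
chi2 = 1130/79 ≈ 14.303797

14.3038


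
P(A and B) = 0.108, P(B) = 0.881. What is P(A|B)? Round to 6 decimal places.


P(A|B) = P(A and B) / P(B) = 0.108 / 0.881 = 108/881 ≈ 0.12258797

0.122588


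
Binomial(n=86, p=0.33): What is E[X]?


E[X] = n*p = 86 * 0.33 = 28.38

28.38


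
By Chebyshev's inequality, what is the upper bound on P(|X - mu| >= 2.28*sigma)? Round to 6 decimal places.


P <= 1/k^2
k^2 = 2.28^2 = 5.1984
1/k^2 = 1 / 5.1984 = 625/3249 ≈ 0.19236688

0.192367


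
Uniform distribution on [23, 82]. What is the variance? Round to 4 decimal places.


Var = (b-a)^2 / 12
(b-a)^2 = (82 - 23)^2 = 3481
Var = 3481/12 ≈ 290.083333

290.0833


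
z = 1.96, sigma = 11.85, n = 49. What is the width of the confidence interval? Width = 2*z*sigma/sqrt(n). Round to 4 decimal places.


width = 2*z*sigma/sqrt(n)
2*z*sigma = 2 * 1.96 * 11.85 = 46.452
sqrt(49) = 7
width = 46.452 / 7 = 6.636

6.6360


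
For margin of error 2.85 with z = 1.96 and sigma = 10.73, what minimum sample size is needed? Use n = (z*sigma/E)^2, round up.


z*sigma/E = 1.96 * 10.73 / 2.85 = 52577/7125 ≈ 7.379228
(z*sigma/E)^2 ≈ 54.453007
round up: n = 55

55


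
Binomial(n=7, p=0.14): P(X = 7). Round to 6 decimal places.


P = C(n,k) * p^k * (1-p)^(n-k)
C(7,7) = 1
p^k = 0.14^7 ≈ 0.000001054135
(1-p)^(n-k) = 0.86^0 = 1
P = 1 * 0.000001054135 * 1 ≈ 0.000001

0.000001


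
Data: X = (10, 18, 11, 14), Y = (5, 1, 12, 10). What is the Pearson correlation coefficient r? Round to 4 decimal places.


r = sum((xi-xbar)(yi-ybar)) / sqrt(sum((xi-xbar)^2) * sum((yi-ybar)^2))
n = 4, xbar = 53/4 = 13.25, ybar = 28/4 = 7
Sxy = sum((xi-xbar)(yi-ybar)) = -31
Sxx = sum((xi-xbar)^2) = 38.75
Syy = sum((yi-ybar)^2) = 74
sqrt(Sxx*Syy) ≈ 53.549043
r = Sxy / sqrt(Sxx*Syy) = -31 / 53.549043 ≈ -0.578909

-0.5789


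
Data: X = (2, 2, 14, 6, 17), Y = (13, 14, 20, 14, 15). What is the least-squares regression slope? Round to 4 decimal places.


b = sum((xi-xbar)(yi-ybar)) / sum((xi-xbar)^2)
n = 5, xbar = 41/5 = 8.2, ybar = 76/5 = 15.2
Sxy = sum((xi-xbar)(yi-ybar)) = 49.8
Sxx = sum((xi-xbar)^2) = 192.8
b = Sxy / Sxx = 249/964 ≈ 0.258299

0.2583


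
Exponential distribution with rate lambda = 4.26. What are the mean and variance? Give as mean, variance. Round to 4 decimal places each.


mean = 1/lam, var = 1/lam^2
mean = 1 / 4.26 = 50/213 ≈ 0.234742
lam^2 = 4.26^2 = 18.1476
var = 1 / 18.1476 ≈ 0.055104

0.2347, 0.0551


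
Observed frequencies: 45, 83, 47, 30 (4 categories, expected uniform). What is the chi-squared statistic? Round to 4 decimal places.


chi2 = sum((O-E)^2/E), E = total/4
total = 205, E = 205/4 = 51.25
(45 - 51.25)^2 / 51.25 = 39.0625 / 51.25 = 125/164 ≈ 0.762195
(83 - 51.25)^2 / 51.25 = 1008.0625 / 51.25 = 16129/820 ≈ 19.669512
(47 - 51.25)^2 / 51.25 = 18.0625 / 51.25 = 289/820 ≈ 0.352439
(30 - 51.25)^2 / 51.25 = 451.5625 / 51.25 = 1445/164 ≈ 8.810976
chi2 = 6067/205 ≈ 29.595122

29.5951


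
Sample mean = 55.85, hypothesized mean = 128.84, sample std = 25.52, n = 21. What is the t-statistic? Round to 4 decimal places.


t = (xbar - mu0) / (s/sqrt(n))
xbar - mu0 = 55.85 - 128.84 = -72.99
sqrt(21) ≈ 4.58257569
s/sqrt(n) = 25.52 / 4.58257569 ≈ 5.56892056
t = -72.99 / 5.56892056 ≈ -13.106669

-13.1067


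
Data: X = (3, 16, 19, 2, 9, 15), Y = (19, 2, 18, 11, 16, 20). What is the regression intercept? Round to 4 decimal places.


a = ybar - b*xbar, where b = sum((xi-xbar)(yi-ybar)) / sum((xi-xbar)^2)
n = 6, xbar = 64/6 = 32/3 ≈ 10.666667, ybar = 86/6 = 43/3 ≈ 14.333333
Sxy = sum((xi-xbar)(yi-ybar)) = -61/3 ≈ -20.333333
Sxx = sum((xi-xbar)^2) = 760/3 ≈ 253.333333
b = Sxy / Sxx = -61/760 ≈ -0.080263
a = 14.333333 - (-0.080263) * 10.666667 = 1443/95 ≈ 15.189474

15.1895


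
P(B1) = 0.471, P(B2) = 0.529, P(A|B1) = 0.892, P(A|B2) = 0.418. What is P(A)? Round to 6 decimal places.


P(A) = P(A|B1)*P(B1) + P(A|B2)*P(B2)
P(A|B1)*P(B1) = 0.892 * 0.471 = 0.420132
P(A|B2)*P(B2) = 0.418 * 0.529 = 0.221122
P(A) = 0.420132 + 0.221122 = 0.641254

0.641254


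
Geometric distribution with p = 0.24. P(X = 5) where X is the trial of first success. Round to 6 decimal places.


P = (1-p)^(k-1) * p
(1-p)^(k-1) = 0.76^4 ≈ 0.3336218
P = 0.3336218 * 0.24 ≈ 0.08006922

0.080069


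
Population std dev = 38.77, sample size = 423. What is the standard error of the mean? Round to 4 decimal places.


SE = sigma / sqrt(n)
sqrt(423) ≈ 20.566964
SE = 38.77 / 20.566964 ≈ 1.885062

1.8851


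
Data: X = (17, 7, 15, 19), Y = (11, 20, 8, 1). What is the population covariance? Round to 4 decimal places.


Cov = (1/n)*sum((xi-xbar)(yi-ybar))
n = 4, xbar = 58/4 = 14.5, ybar = 40/4 = 10
sum((xi-xbar)(yi-ybar)) = -114
Cov = -114 / 4 = -28.5

-28.5000


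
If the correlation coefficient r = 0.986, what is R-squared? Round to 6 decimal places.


R^2 = r^2 = (0.986)^2 = 0.972196

0.972196


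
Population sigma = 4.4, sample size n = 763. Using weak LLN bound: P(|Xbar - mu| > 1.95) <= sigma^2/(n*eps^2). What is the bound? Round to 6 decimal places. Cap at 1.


bound = min(1, sigma^2/(n*eps^2))
sigma^2 = 4.4^2 = 19.36
n*eps^2 = 763 * 1.95^2 = 763 * 3.8025 = 2901.3075
sigma^2/(n*eps^2) = 19.36 / 2901.3075 ≈ 0.00667285

0.006673


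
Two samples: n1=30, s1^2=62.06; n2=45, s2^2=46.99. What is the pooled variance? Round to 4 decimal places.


sp^2 = ((n1-1)*s1^2 + (n2-1)*s2^2)/(n1+n2-2)
(n1-1)*s1^2 = 29 * 62.06 = 1799.74
(n2-1)*s2^2 = 44 * 46.99 = 2067.56
numerator = 1799.74 + 2067.56 = 3867.3
n1+n2-2 = 73
sp^2 = 3867.3 / 73 = 38673/730 ≈ 52.976712

52.9767


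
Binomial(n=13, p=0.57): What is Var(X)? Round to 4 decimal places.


Var = n*p*(1-p) = 13 * 0.57 * 0.43 = 3.1863

3.1863


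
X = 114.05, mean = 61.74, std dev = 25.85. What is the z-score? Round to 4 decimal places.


z = (X - mu) / sigma
X - mu = 114.05 - 61.74 = 52.31
z = 52.31 / 25.85 = 5231/2585 ≈ 2.023598

2.0236


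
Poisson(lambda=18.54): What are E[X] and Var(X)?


E[X] = Var(X) = lambda = 18.54

18.54, 18.54


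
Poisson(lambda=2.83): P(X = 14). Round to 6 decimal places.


P = e^(-lam) * lam^k / k!
e^(-2.83) ≈ 0.05901285
lam^k = 2.83^14 ≈ 2113538.178996
k! = 14! = 87178291200
P = 0.05901285 * 2113538.178996 / 87178291200 ≈ 0.000001

0.000001


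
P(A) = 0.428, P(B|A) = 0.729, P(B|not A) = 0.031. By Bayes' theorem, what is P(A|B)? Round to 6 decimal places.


P(A|B) = P(B|A)*P(A) / P(B), P(B) = P(B|A)*P(A) + P(B|not A)*P(not A)
P(B|A)*P(A) = 0.729 * 0.428 = 0.312012
P(B|not A)*P(not A) = 0.031 * 0.572 = 0.017732
P(B) = 0.312012 + 0.017732 = 0.329744
P(A|B) = 0.312012 / 0.329744 ≈ 0.94622495

0.946225


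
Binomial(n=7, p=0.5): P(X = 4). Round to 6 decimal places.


P = C(n,k) * p^k * (1-p)^(n-k)
C(7,4) = 35
p^k = 0.5^4 = 0.0625
(1-p)^(n-k) = 0.5^3 = 0.125
P = 35 * 0.0625 * 0.125 = 35/128 ≈ 0.273438

0.273438


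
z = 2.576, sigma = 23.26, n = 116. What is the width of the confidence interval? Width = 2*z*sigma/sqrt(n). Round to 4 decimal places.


width = 2*z*sigma/sqrt(n)
2*z*sigma = 2 * 2.576 * 23.26 = 119.83552
sqrt(116) ≈ 10.770330
width = 119.83552 / 10.770330 ≈ 11.126449

11.1264


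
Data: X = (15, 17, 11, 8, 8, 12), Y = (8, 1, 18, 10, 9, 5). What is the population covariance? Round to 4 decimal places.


Cov = (1/n)*sum((xi-xbar)(yi-ybar))
n = 6, xbar = 71/6 ≈ 11.833333, ybar = 51/6 = 8.5
sum((xi-xbar)(yi-ybar)) = -56.5
Cov = -56.5 / 6 = -113/12 ≈ -9.416667

-9.4167


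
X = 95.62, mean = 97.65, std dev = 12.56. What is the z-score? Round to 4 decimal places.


z = (X - mu) / sigma
X - mu = 95.62 - 97.65 = -2.03
z = -2.03 / 12.56 = -203/1256 ≈ -0.161624

-0.1616


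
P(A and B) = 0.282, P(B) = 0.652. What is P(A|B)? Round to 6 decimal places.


P(A|B) = P(A and B) / P(B) = 0.282 / 0.652 = 141/326 ≈ 0.43251534

0.432515


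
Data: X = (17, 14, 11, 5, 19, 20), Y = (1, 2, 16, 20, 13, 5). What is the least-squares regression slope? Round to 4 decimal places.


b = sum((xi-xbar)(yi-ybar)) / sum((xi-xbar)^2)
n = 6, xbar = 86/6 = 43/3 ≈ 14.333333, ybar = 57/6 = 9.5
Sxy = sum((xi-xbar)(yi-ybar)) = -149
Sxx = sum((xi-xbar)^2) = 478/3 ≈ 159.333333
b = Sxy / Sxx = -447/478 ≈ -0.935146

-0.9351


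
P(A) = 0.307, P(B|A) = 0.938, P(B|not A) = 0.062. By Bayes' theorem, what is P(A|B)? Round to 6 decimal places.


P(A|B) = P(B|A)*P(A) / P(B), P(B) = P(B|A)*P(A) + P(B|not A)*P(not A)
P(B|A)*P(A) = 0.938 * 0.307 = 0.287966
P(B|not A)*P(not A) = 0.062 * 0.693 = 0.042966
P(B) = 0.287966 + 0.042966 = 0.330932
P(A|B) = 0.287966 / 0.330932 ≈ 0.87016668

0.870167


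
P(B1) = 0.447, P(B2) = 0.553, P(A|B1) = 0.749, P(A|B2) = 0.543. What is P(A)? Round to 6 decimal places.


P(A) = P(A|B1)*P(B1) + P(A|B2)*P(B2)
P(A|B1)*P(B1) = 0.749 * 0.447 = 0.334803
P(A|B2)*P(B2) = 0.543 * 0.553 = 0.300279
P(A) = 0.334803 + 0.300279 = 0.635082

0.635082


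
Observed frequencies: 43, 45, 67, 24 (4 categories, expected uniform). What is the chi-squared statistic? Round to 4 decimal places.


chi2 = sum((O-E)^2/E), E = total/4
total = 179, E = 179/4 = 44.75
(43 - 44.75)^2 / 44.75 = 3.0625 / 44.75 = 49/716 ≈ 0.068436
(45 - 44.75)^2 / 44.75 = 0.0625 / 44.75 = 1/716 ≈ 0.001397
(67 - 44.75)^2 / 44.75 = 495.0625 / 44.75 = 7921/716 ≈ 11.062849
(24 - 44.75)^2 / 44.75 = 430.5625 / 44.75 = 6889/716 ≈ 9.621508
chi2 = 3715/179 ≈ 20.754190

20.7542


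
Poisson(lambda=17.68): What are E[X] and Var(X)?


E[X] = Var(X) = lambda = 17.68

17.68, 17.68


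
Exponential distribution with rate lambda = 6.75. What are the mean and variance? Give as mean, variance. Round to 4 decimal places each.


mean = 1/lam, var = 1/lam^2
mean = 1 / 6.75 = 4/27 ≈ 0.148148
lam^2 = 6.75^2 = 45.5625
var = 1 / 45.5625 = 16/729 ≈ 0.021948

0.1481, 0.0219


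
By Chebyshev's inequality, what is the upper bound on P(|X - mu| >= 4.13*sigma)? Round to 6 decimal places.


P <= 1/k^2
k^2 = 4.13^2 = 17.0569
1/k^2 = 1 / 17.0569 ≈ 0.05862730

0.058627


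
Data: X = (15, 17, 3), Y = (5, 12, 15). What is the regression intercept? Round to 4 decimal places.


a = ybar - b*xbar, where b = sum((xi-xbar)(yi-ybar)) / sum((xi-xbar)^2)
n = 3, xbar = 35/3 ≈ 11.666667, ybar = 32/3 ≈ 10.666667
Sxy = sum((xi-xbar)(yi-ybar)) = -148/3 ≈ -49.333333
Sxx = sum((xi-xbar)^2) = 344/3 ≈ 114.666667
b = Sxy / Sxx = -37/86 ≈ -0.430233
a = 10.666667 - (-0.430233) * 11.666667 = 1349/86 ≈ 15.686047

15.6860


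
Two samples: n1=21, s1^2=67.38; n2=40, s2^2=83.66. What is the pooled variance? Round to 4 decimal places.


sp^2 = ((n1-1)*s1^2 + (n2-1)*s2^2)/(n1+n2-2)
(n1-1)*s1^2 = 20 * 67.38 = 1347.6
(n2-1)*s2^2 = 39 * 83.66 = 3262.74
numerator = 1347.6 + 3262.74 = 4610.34
n1+n2-2 = 59
sp^2 = 4610.34 / 59 = 230517/2950 ≈ 78.141356

78.1414


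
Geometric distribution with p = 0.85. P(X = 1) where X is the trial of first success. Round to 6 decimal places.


P = (1-p)^(k-1) * p
(1-p)^(k-1) = 0.15^0 = 1
P = 1 * 0.85 = 0.85

0.850000


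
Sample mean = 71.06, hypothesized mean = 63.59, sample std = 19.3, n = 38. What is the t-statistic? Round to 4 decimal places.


t = (xbar - mu0) / (s/sqrt(n))
xbar - mu0 = 71.06 - 63.59 = 7.47
sqrt(38) ≈ 6.16441400
s/sqrt(n) = 19.3 / 6.16441400 ≈ 3.13087343
t = 7.47 / 3.13087343 ≈ 2.385916

2.3859


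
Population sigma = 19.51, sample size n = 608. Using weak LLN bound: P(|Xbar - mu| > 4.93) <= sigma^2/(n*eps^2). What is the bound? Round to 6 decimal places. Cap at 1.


bound = min(1, sigma^2/(n*eps^2))
sigma^2 = 19.51^2 = 380.6401
n*eps^2 = 608 * 4.93^2 = 608 * 24.3049 = 14777.3792
sigma^2/(n*eps^2) = 380.6401 / 14777.3792 ≈ 0.02575830

0.025758


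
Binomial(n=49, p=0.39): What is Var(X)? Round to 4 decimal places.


Var = n*p*(1-p) = 49 * 0.39 * 0.61 = 11.6571

11.6571


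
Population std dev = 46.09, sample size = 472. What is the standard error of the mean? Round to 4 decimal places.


SE = sigma / sqrt(n)
sqrt(472) ≈ 21.725561
SE = 46.09 / 21.725561 ≈ 2.121464

2.1215


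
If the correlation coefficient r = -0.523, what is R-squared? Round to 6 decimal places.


R^2 = r^2 = (-0.523)^2 = 0.273529

0.273529


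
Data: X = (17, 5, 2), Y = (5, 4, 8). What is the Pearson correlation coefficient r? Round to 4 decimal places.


r = sum((xi-xbar)(yi-ybar)) / sqrt(sum((xi-xbar)^2) * sum((yi-ybar)^2))
n = 3, xbar = 24/3 = 8, ybar = 17/3 ≈ 5.666667
Sxy = sum((xi-xbar)(yi-ybar)) = -15
Sxx = sum((xi-xbar)^2) = 126
Syy = sum((yi-ybar)^2) = 26/3 ≈ 8.666667
sqrt(Sxx*Syy) ≈ 33.045423
r = Sxy / sqrt(Sxx*Syy) = -15 / 33.045423 ≈ -0.453921

-0.4539


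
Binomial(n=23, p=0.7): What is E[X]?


E[X] = n*p = 23 * 0.7 = 16.1

16.1


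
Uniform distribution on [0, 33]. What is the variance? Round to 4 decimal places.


Var = (b-a)^2 / 12
(b-a)^2 = (33 - 0)^2 = 1089
Var = 1089/12 = 90.75

90.7500


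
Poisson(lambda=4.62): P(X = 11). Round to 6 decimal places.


P = e^(-lam) * lam^k / k!
e^(-4.62) ≈ 0.009852796
lam^k = 4.62^11 ≈ 20467355.413944
k! = 11! = 39916800
P = 0.009852796 * 20467355.413944 / 39916800 ≈ 0.005052

0.005052


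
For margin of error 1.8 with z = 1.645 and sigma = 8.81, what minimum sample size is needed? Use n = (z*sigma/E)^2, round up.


z*sigma/E = 1.645 * 8.81 / 1.8 ≈ 8.051361
(z*sigma/E)^2 ≈ 64.824416
round up: n = 65

65


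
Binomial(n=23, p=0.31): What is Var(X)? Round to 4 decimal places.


Var = n*p*(1-p) = 23 * 0.31 * 0.69 = 4.9197

4.9197
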